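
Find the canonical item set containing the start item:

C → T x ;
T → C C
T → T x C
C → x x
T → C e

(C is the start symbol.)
{ [C → . T x ;], [C → . x x], [C' → . C], [T → . C C], [T → . C e], [T → . T x C] }

First, augment the grammar with C' → C
I₀ = CLOSURE({ [C' → . C] }):
  [C' → . C] has the dot before C: add [C → . T x ;], [C → . x x]
  [C → . T x ;] has the dot before T: add [T → . C C], [T → . T x C], [T → . C e]
No further items can be added.

I₀ = { [C → . T x ;], [C → . x x], [C' → . C], [T → . C C], [T → . C e], [T → . T x C] }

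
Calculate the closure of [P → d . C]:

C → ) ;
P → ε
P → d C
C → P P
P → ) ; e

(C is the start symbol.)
Start with: [P → d . C]
  [P → d . C] has the dot before C: add [C → . ) ;], [C → . P P]
  [C → . P P] has the dot before P: add [P → .], [P → . d C], [P → . ) ; e]
No further items can be added.

CLOSURE = { [C → . ) ;], [C → . P P], [P → . ) ; e], [P → . d C], [P → .], [P → d . C] }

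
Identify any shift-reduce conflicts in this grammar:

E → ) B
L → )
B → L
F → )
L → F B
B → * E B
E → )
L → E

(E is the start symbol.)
Yes — I1: [E → ) .] vs [B → . * E B]; I3: [E → ) .] vs [B → . * E B]

Augment with E' → E and build the canonical LR(0) collection (I0 = CLOSURE({[E' → . E]}), then GOTO on every symbol after a dot until no new states appear). It has 12 states:
  I0: { [E → . ) B], [E → . )], [E' → . E] }  — shift
  I1: { [B → . * E B], [B → . L], [E → ) . B], [E → ) .], [E → . ) B], [E → . )], [F → . )], [L → . )], [L → . E], [L → . F B] }  — shift, reduce
  I2: { [E' → E .] }  — accept
  I3: { [B → . * E B], [B → . L], [E → ) . B], [E → ) .], [E → . ) B], [E → . )], [F → ) .], [F → . )], [L → ) .], [L → . )], [L → . E], [L → . F B] }  — shift, 3 reduces
  I4: { [B → * . E B], [E → . ) B], [E → . )] }  — shift
  I5: { [E → ) B .] }  — reduce
  I6: { [L → E .] }  — reduce
  I7: { [B → . * E B], [B → . L], [E → . ) B], [E → . )], [F → . )], [L → . )], [L → . E], [L → . F B], [L → F . B] }  — shift
  I8: { [B → L .] }  — reduce
  I9: { [L → F B .] }  — reduce
  I10: { [B → * E . B], [B → . * E B], [B → . L], [E → . ) B], [E → . )], [F → . )], [L → . )], [L → . E], [L → . F B] }  — shift
  I11: { [B → * E B .] }  — reduce

I1 contains reduce item [E → ) .] and shift items [B → . * E B], [E → . )], [E → . ) B], [F → . )], [L → . )] — shift-reduce conflict.
I3 contains reduce items [E → ) .], [F → ) .], [L → ) .] and shift items [B → . * E B], [E → . )], [E → . ) B], [F → . )], [L → . )] — shift-reduce conflict.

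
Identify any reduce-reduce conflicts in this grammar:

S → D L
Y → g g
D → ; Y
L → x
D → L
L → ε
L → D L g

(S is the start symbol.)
Augment with S' → S and build the canonical LR(0) collection (I0 = CLOSURE({[S' → . S]}), then GOTO on every symbol after a dot until no new states appear). It has 13 states:
  I0: { [D → . ; Y], [D → . L], [L → . D L g], [L → . x], [L → .], [S → . D L], [S' → . S] }  — shift, reduce
  I1: { [D → ; . Y], [Y → . g g] }  — shift
  I2: { [D → . ; Y], [D → . L], [L → . D L g], [L → . x], [L → .], [L → D . L g], [S → D . L] }  — shift, reduce
  I3: { [D → L .] }  — reduce
  I4: { [S' → S .] }  — accept
  I5: { [L → x .] }  — reduce
  I6: { [D → . ; Y], [D → . L], [L → . D L g], [L → . x], [L → .], [L → D . L g] }  — shift, reduce
  I7: { [D → L .], [L → D L . g], [S → D L .] }  — shift, 2 reduces
  I8: { [L → D L g .] }  — reduce
  I9: { [D → L .], [L → D L . g] }  — shift, reduce
  I10: { [D → ; Y .] }  — reduce
  I11: { [Y → g . g] }  — shift
  I12: { [Y → g g .] }  — reduce

I7 contains complete items [D → L .], [S → D L .] — reduce-reduce conflict.

Answer: Yes — I7: [D → L .] vs [S → D L .]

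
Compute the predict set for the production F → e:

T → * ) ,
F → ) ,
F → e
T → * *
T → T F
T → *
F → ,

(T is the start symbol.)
{ 'e' }

PREDICT(F → e) = (FIRST(RHS) \ {ε}) ∪ (FOLLOW(F) if ε ∈ FIRST(RHS), i.e. RHS ⇒* ε)
FIRST(e) = { 'e' }
ε ∉ FIRST(e), so FOLLOW(F) is not added.
PREDICT(F → e) = { 'e' }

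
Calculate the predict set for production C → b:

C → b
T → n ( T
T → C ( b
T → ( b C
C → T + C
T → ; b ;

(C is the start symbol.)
{ 'b' }

PREDICT(C → b) = (FIRST(RHS) \ {ε}) ∪ (FOLLOW(C) if ε ∈ FIRST(RHS), i.e. RHS ⇒* ε)
FIRST(b) = { 'b' }
ε ∉ FIRST(b), so FOLLOW(C) is not added.
PREDICT(C → b) = { 'b' }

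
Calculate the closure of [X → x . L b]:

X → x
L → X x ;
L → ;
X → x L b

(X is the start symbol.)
{ [L → . ;], [L → . X x ;], [X → . x L b], [X → . x], [X → x . L b] }

Start with: [X → x . L b]
  [X → x . L b] has the dot before L: add [L → . X x ;], [L → . ;]
  [L → . X x ;] has the dot before X: add [X → . x], [X → . x L b]
No further items can be added.

CLOSURE = { [L → . ;], [L → . X x ;], [X → . x L b], [X → . x], [X → x . L b] }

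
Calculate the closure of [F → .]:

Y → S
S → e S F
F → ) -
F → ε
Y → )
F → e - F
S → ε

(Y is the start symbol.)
To compute CLOSURE, for each item [A → α.Bβ] where B is a non-terminal, add [B → .γ] for all productions B → γ; repeat for the newly added items until nothing changes.

Start with: [F → .]
The dot is at the end, so nothing is added.

CLOSURE = { [F → .] }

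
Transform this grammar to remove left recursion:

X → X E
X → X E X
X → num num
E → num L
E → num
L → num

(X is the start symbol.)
X → num num X'
X' → E X'
X' → E X X'
X' → ε
E → num L
E → num
L → num

X is directly left-recursive. The standard transformation for
  A → A α₁ | ... | A α_m | β₁ | ... | β_n
is
  A  → β₁ A' | ... | β_n A'
  A' → α₁ A' | ... | α_m A' | ε

X → num num becomes X → num num X'
X → X E becomes X' → E X'
X → X E X becomes X' → E X X'
Add X' → ε

Productions for other non-terminals are unchanged:
  E → num L
  E → num
  L → num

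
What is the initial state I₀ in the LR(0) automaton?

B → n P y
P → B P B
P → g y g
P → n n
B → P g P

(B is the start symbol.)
{ [B → . P g P], [B → . n P y], [B' → . B], [P → . B P B], [P → . g y g], [P → . n n] }

First, augment the grammar with B' → B
I₀ = CLOSURE({ [B' → . B] }):
  [B' → . B] has the dot before B: add [B → . n P y], [B → . P g P]
  [B → . P g P] has the dot before P: add [P → . B P B], [P → . g y g], [P → . n n]
No further items can be added.

I₀ = { [B → . P g P], [B → . n P y], [B' → . B], [P → . B P B], [P → . g y g], [P → . n n] }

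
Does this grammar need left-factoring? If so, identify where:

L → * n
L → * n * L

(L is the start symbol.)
Left-factoring is needed when two productions for the same non-terminal
share a common prefix on the right-hand side.

Productions for L:
  L → * n
  L → * n * L

Found common prefix '* n' in productions for L

Answer: Yes, L has productions with common prefix '* n'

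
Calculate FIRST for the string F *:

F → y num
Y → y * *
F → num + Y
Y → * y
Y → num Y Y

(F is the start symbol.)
{ 'num', 'y' }

FIRST sets of the non-terminals involved (from the grammar, by fixed-point iteration):
  FIRST(F) = { 'num', 'y' }

To compute FIRST(F *), process the symbols left to right:
Symbol F is a non-terminal. Add FIRST(F) \ {ε} = { 'num', 'y' }
F is not nullable (ε ∉ FIRST(F)), so stop here.
FIRST(F *) = { 'num', 'y' }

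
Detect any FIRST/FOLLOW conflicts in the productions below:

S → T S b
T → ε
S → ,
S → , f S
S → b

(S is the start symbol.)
Nullable non-terminals: T.
T has a nullable alternative but only one production, so nothing to check.

S has no nullable alternative, so no FIRST/FOLLOW check is needed there.

No FIRST/FOLLOW conflicts found.

Answer: No FIRST/FOLLOW conflicts.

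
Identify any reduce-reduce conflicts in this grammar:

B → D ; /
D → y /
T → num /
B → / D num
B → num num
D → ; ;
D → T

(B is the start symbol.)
Augment with B' → B and build the canonical LR(0) collection (I0 = CLOSURE({[B' → . B]}), then GOTO on every symbol after a dot until no new states appear). It has 17 states:
  I0: { [B → . / D num], [B → . D ; /], [B → . num num], [B' → . B], [D → . ; ;], [D → . T], [D → . y /], [T → . num /] }  — shift
  I1: { [B → / . D num], [D → . ; ;], [D → . T], [D → . y /], [T → . num /] }  — shift
  I2: { [D → ; . ;] }  — shift
  I3: { [B' → B .] }  — accept
  I4: { [B → D . ; /] }  — shift
  I5: { [D → T .] }  — reduce
  I6: { [B → num . num], [T → num . /] }  — shift
  I7: { [D → y . /] }  — shift
  I8: { [D → y / .] }  — reduce
  I9: { [T → num / .] }  — reduce
  I10: { [B → num num .] }  — reduce
  I11: { [B → D ; . /] }  — shift
  I12: { [B → D ; / .] }  — reduce
  I13: { [D → ; ; .] }  — reduce
  I14: { [B → / D . num] }  — shift
  I15: { [T → num . /] }  — shift
  I16: { [B → / D num .] }  — reduce

No state contains more than one complete item.

Answer: No reduce-reduce conflicts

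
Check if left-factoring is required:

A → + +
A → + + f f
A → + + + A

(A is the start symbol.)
Left-factoring is needed when two productions for the same non-terminal
share a common prefix on the right-hand side.

Productions for A:
  A → + +
  A → + + f f
  A → + + + A

Found common prefix '+ +' in productions for A

Answer: Yes, A has productions with common prefix '+ +'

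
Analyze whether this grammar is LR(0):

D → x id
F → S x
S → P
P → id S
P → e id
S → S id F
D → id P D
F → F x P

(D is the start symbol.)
Augment with D' → D and build the canonical LR(0) collection (I0 = CLOSURE({[D' → . D]}), then GOTO on every symbol after a dot until no new states appear). It has 18 states:
  I0: { [D → . id P D], [D → . x id], [D' → . D] }  — shift
  I1: { [D' → D .] }  — accept
  I2: { [D → id . P D], [P → . e id], [P → . id S] }  — shift
  I3: { [D → x . id] }  — shift
  I4: { [D → x id .] }  — reduce
  I5: { [D → . id P D], [D → . x id], [D → id P . D] }  — shift
  I6: { [P → e . id] }  — shift
  I7: { [P → . e id], [P → . id S], [P → id . S], [S → . P], [S → . S id F] }  — shift
  I8: { [S → P .] }  — reduce
  I9: { [P → id S .], [S → S . id F] }  — shift, reduce
  I10: { [F → . F x P], [F → . S x], [P → . e id], [P → . id S], [S → . P], [S → . S id F], [S → S id . F] }  — shift
  I11: { [F → F . x P], [S → S id F .] }  — shift, reduce
  I12: { [F → S . x], [S → S . id F] }  — shift
  I13: { [F → S x .] }  — reduce
  I14: { [F → F x . P], [P → . e id], [P → . id S] }  — shift
  I15: { [F → F x P .] }  — reduce
  I16: { [P → e id .] }  — reduce
  I17: { [D → id P D .] }  — reduce

Conflict in state I9:
  Shift-reduce conflict between [P → id S .] and [S → S . id F]
So the grammar is NOT LR(0).

Answer: No. Shift-reduce conflict between [P → id S .] and [S → S . id F]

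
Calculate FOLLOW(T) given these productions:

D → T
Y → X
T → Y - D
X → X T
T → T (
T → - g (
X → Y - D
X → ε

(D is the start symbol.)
To compute FOLLOW(T), find every occurrence of T on a right-hand side N → α T β: add FIRST(β) \ {ε}, and if β is empty or nullable also add FOLLOW(N). Iterate to a fixed point.

In D → T: T is at the end, add FOLLOW(D)
In X → X T: T is at the end, add FOLLOW(X)
In T → T (: T is followed by '(', add FIRST('(') \ {ε} = { '(' }

The FOLLOW sets referred to above (computed the same way, to a fixed point):
  FOLLOW(D) = { $, '(', '-' }
  FOLLOW(X) = { '-' }

Taking the union: FOLLOW(T) = { $, '(', '-' }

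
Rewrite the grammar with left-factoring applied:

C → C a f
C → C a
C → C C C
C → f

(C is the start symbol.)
Left-factoring transforms A → αβ₁ | αβ₂ into A → αA' and A' → β₁ | β₂
(α is the longest common prefix among the alternatives). Repeat until
no nonterminal has two alternatives with a common prefix.

Round 1: C has alternatives sharing prefix 'C'. Introduce C': C → C C'
  Add: C' → a f
  Add: C' → a
  Add: C' → C C

Round 2: C' has alternatives sharing prefix 'a'. Introduce C'': C' → a C''
  Add: C'' → f
  Add: C'' → ε

No remaining common prefixes — done.

Resulting grammar:
C → C C'
C' → a C''
C'' → f
C'' → ε
C' → C C
C → f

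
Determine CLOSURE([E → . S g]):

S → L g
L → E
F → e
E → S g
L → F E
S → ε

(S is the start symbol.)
Start with: [E → . S g]
  [E → . S g] has the dot before S: add [S → . L g], [S → .]
  [S → . L g] has the dot before L: add [L → . E], [L → . F E]
  [L → . E] has the dot before E: all E-items already present
  [L → . F E] has the dot before F: add [F → . e]
No further items can be added.

CLOSURE = { [E → . S g], [F → . e], [L → . E], [L → . F E], [S → . L g], [S → .] }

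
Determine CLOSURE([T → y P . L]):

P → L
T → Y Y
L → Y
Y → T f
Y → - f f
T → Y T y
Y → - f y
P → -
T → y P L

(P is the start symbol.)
{ [L → . Y], [T → . Y T y], [T → . Y Y], [T → . y P L], [T → y P . L], [Y → . - f f], [Y → . - f y], [Y → . T f] }

To compute CLOSURE, for each item [A → α.Bβ] where B is a non-terminal, add [B → .γ] for all productions B → γ; repeat for the newly added items until nothing changes.

Start with: [T → y P . L]
  [T → y P . L] has the dot before L: add [L → . Y]
  [L → . Y] has the dot before Y: add [Y → . T f], [Y → . - f f], [Y → . - f y]
  [Y → . T f] has the dot before T: add [T → . Y Y], [T → . Y T y], [T → . y P L]
No further items can be added.

CLOSURE = { [L → . Y], [T → . Y T y], [T → . Y Y], [T → . y P L], [T → y P . L], [Y → . - f f], [Y → . - f y], [Y → . T f] }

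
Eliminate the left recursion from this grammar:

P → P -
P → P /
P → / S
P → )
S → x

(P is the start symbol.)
P → / S P'
P → ) P'
P' → - P'
P' → / P'
P' → ε
S → x

P is directly left-recursive. The standard transformation for
  A → A α₁ | ... | A α_m | β₁ | ... | β_n
is
  A  → β₁ A' | ... | β_n A'
  A' → α₁ A' | ... | α_m A' | ε

P → / S becomes P → / S P'
P → ) becomes P → ) P'
P → P - becomes P' → - P'
P → P / becomes P' → / P'
Add P' → ε

Productions for other non-terminals are unchanged:
  S → x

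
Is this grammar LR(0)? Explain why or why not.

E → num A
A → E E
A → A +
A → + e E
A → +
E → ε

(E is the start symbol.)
No. Shift-reduce conflict between [E → .] and [E → . num A]

A grammar is LR(0) if no state in the canonical LR(0) collection has:
  - both a shift item (dot before a terminal) and a complete item (shift-reduce conflict), or
  - two or more complete items (reduce-reduce conflict; the accept item [E' → E .] counts as a complete item here).

Augment with E' → E and build the canonical LR(0) collection (I0 = CLOSURE({[E' → . E]}), then GOTO on every symbol after a dot until no new states appear). It has 10 states:
  I0: { [E → . num A], [E → .], [E' → . E] }  — shift, reduce
  I1: { [E' → E .] }  — accept
  I2: { [A → . + e E], [A → . +], [A → . A +], [A → . E E], [E → . num A], [E → .], [E → num . A] }  — shift, reduce
  I3: { [A → + . e E], [A → + .] }  — shift, reduce
  I4: { [A → A . +], [E → num A .] }  — shift, reduce
  I5: { [A → E . E], [E → . num A], [E → .] }  — shift, reduce
  I6: { [A → E E .] }  — reduce
  I7: { [A → A + .] }  — reduce
  I8: { [A → + e . E], [E → . num A], [E → .] }  — shift, reduce
  I9: { [A → + e E .] }  — reduce

Conflict in state I0:
  Shift-reduce conflict between [E → .] and [E → . num A]
So the grammar is NOT LR(0).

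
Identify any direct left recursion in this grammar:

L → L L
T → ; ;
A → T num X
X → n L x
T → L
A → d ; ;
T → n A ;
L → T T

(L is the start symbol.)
Yes, L is left-recursive

Direct left recursion occurs when N → N α for some non-terminal N (the right-hand side begins with the left-hand side itself).

L → L L: LEFT RECURSIVE (starts with L)
T → ; ;: starts with ';'
A → T num X: starts with T
X → n L x: starts with n
T → L: starts with L
A → d ; ;: starts with d
T → n A ;: starts with n
L → T T: starts with T

The grammar has direct left recursion on: L.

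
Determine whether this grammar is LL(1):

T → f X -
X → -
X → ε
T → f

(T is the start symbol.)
No. Predict set conflict for T: { 'f' }

Relevant sets:
  FOLLOW(X) = { '-' }

For T:
  PREDICT(T → f X '-') = { 'f' }
  PREDICT(T → f) = { 'f' }
For X:
  PREDICT(X → '-') = { '-' }
  PREDICT(X → ε) = { '-' }

Conflict found: Predict set conflict for T: { 'f' }
The grammar is NOT LL(1).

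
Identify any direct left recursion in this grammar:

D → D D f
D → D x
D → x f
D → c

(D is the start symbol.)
Yes, D is left-recursive

Direct left recursion occurs when N → N α for some non-terminal N (the right-hand side begins with the left-hand side itself).

D → D D f: LEFT RECURSIVE (starts with D)
D → D x: LEFT RECURSIVE (starts with D)
D → x f: starts with x
D → c: starts with c

The grammar has direct left recursion on: D.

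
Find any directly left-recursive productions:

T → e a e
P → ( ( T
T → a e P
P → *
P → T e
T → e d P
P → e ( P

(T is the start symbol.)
No direct left recursion

T → e a e: starts with e
P → ( ( T: starts with '('
T → a e P: starts with a
P → *: starts with '*'
P → T e: starts with T
T → e d P: starts with e
P → e ( P: starts with e

No direct left recursion found.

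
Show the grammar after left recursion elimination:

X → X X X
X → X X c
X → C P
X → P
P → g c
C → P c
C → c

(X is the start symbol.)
X is directly left-recursive. The standard transformation for
  A → A α₁ | ... | A α_m | β₁ | ... | β_n
is
  A  → β₁ A' | ... | β_n A'
  A' → α₁ A' | ... | α_m A' | ε

X → C P becomes X → C P X'
X → P becomes X → P X'
X → X X X becomes X' → X X X'
X → X X c becomes X' → X c X'
Add X' → ε

Productions for other non-terminals are unchanged:
  P → g c
  C → P c
  C → c

Resulting grammar:
X → C P X'
X → P X'
X' → X X X'
X' → X c X'
X' → ε
P → g c
C → P c
C → c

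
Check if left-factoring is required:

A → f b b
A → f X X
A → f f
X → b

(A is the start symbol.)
Yes, A has productions with common prefix 'f'

Left-factoring is needed when two productions for the same non-terminal
share a common prefix on the right-hand side.

Productions for A:
  A → f b b
  A → f X X
  A → f f

Found common prefix 'f' in productions for A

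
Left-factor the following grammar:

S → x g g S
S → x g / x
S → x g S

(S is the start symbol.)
Left-factoring transforms A → αβ₁ | αβ₂ into A → αA' and A' → β₁ | β₂
(α is the longest common prefix among the alternatives). Repeat until
no nonterminal has two alternatives with a common prefix.

Round 1: S has alternatives sharing prefix 'x g'. Introduce S': S → x g S'
  Add: S' → g S
  Add: S' → / x
  Add: S' → S

No remaining common prefixes — done.

Resulting grammar:
S → x g S'
S' → g S
S' → / x
S' → S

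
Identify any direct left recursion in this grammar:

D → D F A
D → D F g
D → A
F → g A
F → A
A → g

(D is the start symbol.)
Direct left recursion occurs when N → N α for some non-terminal N (the right-hand side begins with the left-hand side itself).

D → D F A: LEFT RECURSIVE (starts with D)
D → D F g: LEFT RECURSIVE (starts with D)
D → A: starts with A
F → g A: starts with g
F → A: starts with A
A → g: starts with g

The grammar has direct left recursion on: D.

Answer: Yes, D is left-recursive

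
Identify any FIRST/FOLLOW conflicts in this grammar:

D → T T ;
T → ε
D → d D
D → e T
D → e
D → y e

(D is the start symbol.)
No FIRST/FOLLOW conflicts.

A FIRST/FOLLOW conflict occurs when a non-terminal N has a nullable alternative N → β (β ⇒* ε) and another alternative N → α with FIRST(α) ∩ FOLLOW(N) ≠ ∅: on such a lookahead the parser cannot decide between expanding α and letting N vanish via β.

Nullable non-terminals: T.
T has a nullable alternative but only one production, so nothing to check.

D has no nullable alternative, so no FIRST/FOLLOW check is needed there.

No FIRST/FOLLOW conflicts found.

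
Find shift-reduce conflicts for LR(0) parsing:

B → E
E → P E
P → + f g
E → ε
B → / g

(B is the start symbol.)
Yes — I0: [E → .] vs [B → . / g]; I5: [E → .] vs [P → . + f g]

A shift-reduce conflict occurs when an LR(0) state has both:
  - a complete (reduce) item [A → α .] (dot at the end), and
  - a shift item [B → β . c γ] (dot before a terminal).

Augment with B' → B and build the canonical LR(0) collection (I0 = CLOSURE({[B' → . B]}), then GOTO on every symbol after a dot until no new states appear). It has 10 states:
  I0: { [B → . / g], [B → . E], [B' → . B], [E → . P E], [E → .], [P → . + f g] }  — shift, reduce
  I1: { [P → + . f g] }  — shift
  I2: { [B → / . g] }  — shift
  I3: { [B' → B .] }  — accept
  I4: { [B → E .] }  — reduce
  I5: { [E → . P E], [E → .], [E → P . E], [P → . + f g] }  — shift, reduce
  I6: { [E → P E .] }  — reduce
  I7: { [B → / g .] }  — reduce
  I8: { [P → + f . g] }  — shift
  I9: { [P → + f g .] }  — reduce

I0 contains reduce item [E → .] and shift items [B → . / g], [P → . + f g] — shift-reduce conflict.
I5 contains reduce item [E → .] and shift item [P → . + f g] — shift-reduce conflict.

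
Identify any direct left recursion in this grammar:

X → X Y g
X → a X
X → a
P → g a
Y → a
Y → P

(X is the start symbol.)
Direct left recursion occurs when N → N α for some non-terminal N (the right-hand side begins with the left-hand side itself).

X → X Y g: LEFT RECURSIVE (starts with X)
X → a X: starts with a
X → a: starts with a
P → g a: starts with g
Y → a: starts with a
Y → P: starts with P

The grammar has direct left recursion on: X.

Answer: Yes, X is left-recursive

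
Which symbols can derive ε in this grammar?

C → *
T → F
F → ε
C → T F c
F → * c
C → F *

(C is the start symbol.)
A non-terminal is nullable if it can derive ε (the empty string): either it has an ε-production, or it has a production whose right-hand side consists entirely of nullable non-terminals.

ε-productions: F → ε
So F is immediately nullable.
T → F: every symbol on the right is nullable, so T is nullable too.
No further non-terminal can be added: every production for the remaining non-terminals contains a terminal or a non-nullable non-terminal.
Nullable = { 'F', 'T' }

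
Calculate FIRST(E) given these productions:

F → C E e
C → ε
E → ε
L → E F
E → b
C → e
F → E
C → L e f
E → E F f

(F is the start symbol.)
{ 'b', 'e', 'f', ε }

FIRST sets of the other non-terminals involved (by the same procedure, iterated to a fixed point):
  FIRST(F) = { 'b', 'e', 'f', ε }

From E → ε:
  - ε-production, so ε ∈ FIRST(E)
From E → b:
  - b is a terminal: add 'b' and stop
From E → E F f:
  - E is the symbol being defined: contributes nothing new
    E is nullable, so continue to the next symbol
  - F is a non-terminal: add FIRST(F) \ {ε} = { 'b', 'e', 'f' }
    F is nullable, so continue to the next symbol
  - f is a terminal: add 'f' and stop

Collecting: FIRST(E) = { 'b', 'e', 'f', ε }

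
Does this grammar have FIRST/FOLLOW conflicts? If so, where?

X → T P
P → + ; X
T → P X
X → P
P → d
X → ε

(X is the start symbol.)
Nullable non-terminals: X.
FIRST sets used below: FIRST(T) = { '+', 'd' }, FIRST(P) = { '+', 'd' }

X: nullable alternative(s) X → ε; FOLLOW(X) = { $, '+', 'd' }
  X → T P: FIRST \ {ε} = { '+', 'd' } — overlaps FOLLOW(X) on { '+', 'd' }: CONFLICT
  X → P: FIRST \ {ε} = { '+', 'd' } — overlaps FOLLOW(X) on { '+', 'd' }: CONFLICT
  X → ε: FIRST \ {ε} = { } — this is the only nullable alternative, skip

P, T have no nullable alternative, so no FIRST/FOLLOW check is needed there.

So the grammar has 2 FIRST/FOLLOW conflicts (marked CONFLICT above).

Answer: Yes. X → T P with FOLLOW(X) on { '+', 'd' }; X → P with FOLLOW(X) on { '+', 'd' }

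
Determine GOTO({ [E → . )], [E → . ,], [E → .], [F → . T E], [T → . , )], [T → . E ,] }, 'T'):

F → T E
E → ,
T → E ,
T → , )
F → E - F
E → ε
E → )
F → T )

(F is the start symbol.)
{ [E → . )], [E → . ,], [E → .], [F → T . E] }

GOTO(I, 'T') = CLOSURE({ [A → αX.β] : [A → α.Xβ] ∈ I, X = 'T' })

Items with dot before 'T', with the dot advanced:
  [F → . T E] → [F → T . E]
Closure of the advanced items:
  [F → T . E] has the dot before E: add [E → . ,], [E → .], [E → . )]

GOTO = { [E → . )], [E → . ,], [E → .], [F → T . E] }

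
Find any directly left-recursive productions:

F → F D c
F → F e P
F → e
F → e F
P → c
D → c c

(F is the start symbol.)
Yes, F is left-recursive

Direct left recursion occurs when N → N α for some non-terminal N (the right-hand side begins with the left-hand side itself).

F → F D c: LEFT RECURSIVE (starts with F)
F → F e P: LEFT RECURSIVE (starts with F)
F → e: starts with e
F → e F: starts with e
P → c: starts with c
D → c c: starts with c

The grammar has direct left recursion on: F.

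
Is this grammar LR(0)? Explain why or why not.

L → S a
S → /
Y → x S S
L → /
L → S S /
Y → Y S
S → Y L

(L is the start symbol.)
No. Reduce-reduce conflict: [L → / .] and [S → / .]

Augment with L' → L and build the canonical LR(0) collection (I0 = CLOSURE({[L' → . L]}), then GOTO on every symbol after a dot until no new states appear). It has 14 states:
  I0: { [L → . /], [L → . S S /], [L → . S a], [L' → . L], [S → . /], [S → . Y L], [Y → . Y S], [Y → . x S S] }  — shift
  I1: { [L → / .], [S → / .] }  — 2 reduces
  I2: { [L' → L .] }  — accept
  I3: { [L → S . S /], [L → S . a], [S → . /], [S → . Y L], [Y → . Y S], [Y → . x S S] }  — shift
  I4: { [L → . /], [L → . S S /], [L → . S a], [S → . /], [S → . Y L], [S → Y . L], [Y → . Y S], [Y → . x S S], [Y → Y . S] }  — shift
  I5: { [S → . /], [S → . Y L], [Y → . Y S], [Y → . x S S], [Y → x . S S] }  — shift
  I6: { [S → / .] }  — reduce
  I7: { [S → . /], [S → . Y L], [Y → . Y S], [Y → . x S S], [Y → x S . S] }  — shift
  I8: { [Y → x S S .] }  — reduce
  I9: { [S → Y L .] }  — reduce
  I10: { [L → S . S /], [L → S . a], [S → . /], [S → . Y L], [Y → . Y S], [Y → . x S S], [Y → Y S .] }  — shift, reduce
  I11: { [L → S S . /] }  — shift
  I12: { [L → S a .] }  — reduce
  I13: { [L → S S / .] }  — reduce

Conflict in state I1:
  Reduce-reduce conflict: [L → / .] and [S → / .]
So the grammar is NOT LR(0).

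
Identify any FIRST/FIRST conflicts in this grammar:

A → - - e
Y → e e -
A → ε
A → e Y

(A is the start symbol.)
A FIRST/FIRST conflict occurs when two productions N → α and N → β for the same non-terminal have FIRST(α) ∩ FIRST(β) ≠ ∅ (with ε ∈ FIRST of a nullable right-hand side, so two nullable alternatives also conflict).

Productions for A:
  A → - - e: FIRST = { '-' }
  A → ε: FIRST = { ε }
  A → e Y: FIRST = { 'e' }
Y has only one production, so no FIRST/FIRST conflict is possible there.

All alternatives of each non-terminal have pairwise disjoint FIRST sets.

Answer: No FIRST/FIRST conflicts.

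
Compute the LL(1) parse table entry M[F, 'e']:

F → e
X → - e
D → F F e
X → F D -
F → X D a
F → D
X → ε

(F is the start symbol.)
F → e, F → X D a, F → D

To find M[F, 'e'], we find productions for F where 'e' is in the predict set (PREDICT(N → α) = (FIRST(α) \ {ε}) ∪ (FOLLOW(N) if α ⇒* ε)).

Relevant sets:
  FIRST(X) = { '-', 'e', ε }
  FIRST(D) = { '-', 'e' }

F → e: PREDICT = { 'e' }
  'e' is in predict set, so this production goes in M[F, 'e']
F → X D a: PREDICT = { '-', 'e' }
  'e' is in predict set, so this production goes in M[F, 'e']
F → D: PREDICT = { '-', 'e' }
  'e' is in predict set, so this production goes in M[F, 'e']

M[F, 'e'] = F → e, F → X D a, F → D  (a multiply-defined cell — the grammar is not LL(1))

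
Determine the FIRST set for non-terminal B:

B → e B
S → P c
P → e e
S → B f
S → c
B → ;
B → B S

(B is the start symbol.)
To compute FIRST(B), examine every production with B on the left-hand side, reading each right-hand side left to right until a non-nullable symbol is reached.

From B → e B:
  - e is a terminal: add 'e' and stop
From B → ;:
  - ';' is a terminal: add ';' and stop
From B → B S:
  - B is the symbol being defined: contributes nothing new
    B is not nullable, so stop

Collecting: FIRST(B) = { ';', 'e' }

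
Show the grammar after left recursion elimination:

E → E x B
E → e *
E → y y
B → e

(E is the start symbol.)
E is directly left-recursive. The standard transformation for
  A → A α₁ | ... | A α_m | β₁ | ... | β_n
is
  A  → β₁ A' | ... | β_n A'
  A' → α₁ A' | ... | α_m A' | ε

E → e * becomes E → e * E'
E → y y becomes E → y y E'
E → E x B becomes E' → x B E'
Add E' → ε

Productions for other non-terminals are unchanged:
  B → e

Resulting grammar:
E → e * E'
E → y y E'
E' → x B E'
E' → ε
B → e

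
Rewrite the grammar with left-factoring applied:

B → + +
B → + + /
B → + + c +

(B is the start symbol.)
B → + + B'
B' → ε
B' → /
B' → c +

Left-factoring transforms A → αβ₁ | αβ₂ into A → αA' and A' → β₁ | β₂
(α is the longest common prefix among the alternatives). Repeat until
no nonterminal has two alternatives with a common prefix.

Round 1: B has alternatives sharing prefix '+ +'. Introduce B': B → + + B'
  Add: B' → ε
  Add: B' → /
  Add: B' → c +

No remaining common prefixes — done.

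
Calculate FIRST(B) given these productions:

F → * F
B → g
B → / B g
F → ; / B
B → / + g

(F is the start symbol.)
From B → g:
  - g is a terminal: add 'g' and stop
From B → / B g:
  - '/' is a terminal: add '/' and stop
From B → / + g:
  - '/' is a terminal: add '/' and stop

Collecting: FIRST(B) = { '/', 'g' }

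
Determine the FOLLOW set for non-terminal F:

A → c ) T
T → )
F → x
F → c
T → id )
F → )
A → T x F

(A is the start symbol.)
To compute FOLLOW(F), find every occurrence of F on a right-hand side N → α F β: add FIRST(β) \ {ε}, and if β is empty or nullable also add FOLLOW(N). Iterate to a fixed point.

In A → T x F: F is at the end, add FOLLOW(A)

The FOLLOW sets referred to above (computed the same way, to a fixed point):
  FOLLOW(A) = { $ }

Taking the union: FOLLOW(F) = { $ }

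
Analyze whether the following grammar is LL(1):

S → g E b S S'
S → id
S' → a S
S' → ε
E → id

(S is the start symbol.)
A grammar is LL(1) if for each non-terminal N with multiple productions, the predict sets of those productions are pairwise disjoint, where PREDICT(N → α) = (FIRST(α) \ {ε}) ∪ (FOLLOW(N) if α ⇒* ε).

Relevant sets:
  FOLLOW(S') = { $, 'a' }

For S:
  PREDICT(S → g E b S S') = { 'g' }
  PREDICT(S → id) = { 'id' }
For S':
  PREDICT(S' → a S) = { 'a' }
  PREDICT(S' → ε) = { $, 'a' }
E has a single production, so nothing to check there.

Conflict found: Predict set conflict for S': { 'a' }
The grammar is NOT LL(1).

Answer: No. Predict set conflict for S': { 'a' }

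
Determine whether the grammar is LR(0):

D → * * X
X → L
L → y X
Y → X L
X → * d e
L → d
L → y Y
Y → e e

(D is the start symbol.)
Augment with D' → D and build the canonical LR(0) collection (I0 = CLOSURE({[D' → . D]}), then GOTO on every symbol after a dot until no new states appear). It has 16 states:
  I0: { [D → . * * X], [D' → . D] }  — shift
  I1: { [D → * . * X] }  — shift
  I2: { [D' → D .] }  — accept
  I3: { [D → * * . X], [L → . d], [L → . y X], [L → . y Y], [X → . * d e], [X → . L] }  — shift
  I4: { [X → * . d e] }  — shift
  I5: { [X → L .] }  — reduce
  I6: { [D → * * X .] }  — reduce
  I7: { [L → d .] }  — reduce
  I8: { [L → . d], [L → . y X], [L → . y Y], [L → y . X], [L → y . Y], [X → . * d e], [X → . L], [Y → . X L], [Y → . e e] }  — shift
  I9: { [L → . d], [L → . y X], [L → . y Y], [L → y X .], [Y → X . L] }  — shift, reduce
  I10: { [L → y Y .] }  — reduce
  I11: { [Y → e . e] }  — shift
  I12: { [Y → e e .] }  — reduce
  I13: { [Y → X L .] }  — reduce
  I14: { [X → * d . e] }  — shift
  I15: { [X → * d e .] }  — reduce

Conflict in state I9:
  Shift-reduce conflict between [L → y X .] and [L → . d]
So the grammar is NOT LR(0).

Answer: No. Shift-reduce conflict between [L → y X .] and [L → . d]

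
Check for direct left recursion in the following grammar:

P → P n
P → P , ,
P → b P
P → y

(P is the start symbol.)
Yes, P is left-recursive

Direct left recursion occurs when N → N α for some non-terminal N (the right-hand side begins with the left-hand side itself).

P → P n: LEFT RECURSIVE (starts with P)
P → P , ,: LEFT RECURSIVE (starts with P)
P → b P: starts with b
P → y: starts with y

The grammar has direct left recursion on: P.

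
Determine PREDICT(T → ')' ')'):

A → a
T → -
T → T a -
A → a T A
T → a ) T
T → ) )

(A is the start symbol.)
{ ')' }

PREDICT(T → ')' ')') = (FIRST(RHS) \ {ε}) ∪ (FOLLOW(T) if ε ∈ FIRST(RHS), i.e. RHS ⇒* ε)
FIRST(')' ')') = { ')' }
ε ∉ FIRST(')' ')'), so FOLLOW(T) is not added.
PREDICT(T → ')' ')') = { ')' }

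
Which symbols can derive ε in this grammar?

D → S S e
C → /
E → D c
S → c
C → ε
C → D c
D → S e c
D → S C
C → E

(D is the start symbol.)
{ 'C' }

A non-terminal is nullable if it can derive ε (the empty string): either it has an ε-production, or it has a production whose right-hand side consists entirely of nullable non-terminals.

ε-productions: C → ε
So C is immediately nullable.
No further non-terminal can be added: every production for the remaining non-terminals contains a terminal or a non-nullable non-terminal.
Nullable = { 'C' }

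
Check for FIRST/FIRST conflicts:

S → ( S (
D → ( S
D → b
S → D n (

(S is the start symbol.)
A FIRST/FIRST conflict occurs when two productions N → α and N → β for the same non-terminal have FIRST(α) ∩ FIRST(β) ≠ ∅ (with ε ∈ FIRST of a nullable right-hand side, so two nullable alternatives also conflict).

FIRST sets of the non-terminals at (or reachable through a nullable prefix from) the front of some alternative:
  FIRST(D) = { '(', 'b' }

Productions for S:
  S → ( S (: FIRST = { '(' }
  S → D n (: FIRST = { '(', 'b' }
Productions for D:
  D → ( S: FIRST = { '(' }
  D → b: FIRST = { 'b' }

Conflict for S: S → ( S ( and S → D n (
  Overlap: { '(' }

Answer: Yes. S → '(' S '(' / S → D n '(' on { '(' }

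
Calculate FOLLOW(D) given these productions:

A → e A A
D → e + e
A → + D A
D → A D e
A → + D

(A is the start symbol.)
{ $, '+', 'e' }

In A → + D A: D is followed by A, add FIRST(A) \ {ε} = { '+', 'e' }
In D → A D e: D is followed by e, add FIRST(e) \ {ε} = { 'e' }
In A → + D: D is at the end, add FOLLOW(A)

The FOLLOW sets referred to above (computed the same way, to a fixed point):
  FOLLOW(A) = { $, '+', 'e' }

Taking the union: FOLLOW(D) = { $, '+', 'e' }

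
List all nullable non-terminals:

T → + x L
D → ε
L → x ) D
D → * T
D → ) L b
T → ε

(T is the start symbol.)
{ 'D', 'T' }

A non-terminal is nullable if it can derive ε (the empty string): either it has an ε-production, or it has a production whose right-hand side consists entirely of nullable non-terminals.

ε-productions: D → ε, T → ε
So D, T are immediately nullable.
No further non-terminal can be added: every production for the remaining non-terminals contains a terminal or a non-nullable non-terminal.
Nullable = { 'D', 'T' }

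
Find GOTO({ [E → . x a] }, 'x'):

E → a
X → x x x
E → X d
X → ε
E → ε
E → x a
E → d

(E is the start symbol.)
GOTO(I, 'x') = CLOSURE({ [A → αX.β] : [A → α.Xβ] ∈ I, X = 'x' })

Items with dot before 'x', with the dot advanced:
  [E → . x a] → [E → x . a]
Closure adds nothing (no advanced item has the dot before a non-terminal).

GOTO = { [E → x . a] }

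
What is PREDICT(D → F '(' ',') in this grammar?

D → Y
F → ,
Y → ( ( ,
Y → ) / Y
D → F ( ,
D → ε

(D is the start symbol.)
{ ',' }

PREDICT(D → F '(' ',') = (FIRST(RHS) \ {ε}) ∪ (FOLLOW(D) if ε ∈ FIRST(RHS), i.e. RHS ⇒* ε)
FIRST(F) = { ',' }
FIRST(F '(' ',') = { ',' }
ε ∉ FIRST(F '(' ','), so FOLLOW(D) is not added.
PREDICT(D → F '(' ',') = { ',' }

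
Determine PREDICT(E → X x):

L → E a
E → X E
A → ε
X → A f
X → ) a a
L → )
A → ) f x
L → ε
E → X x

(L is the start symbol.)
{ ')', 'f' }

PREDICT(E → X x) = (FIRST(RHS) \ {ε}) ∪ (FOLLOW(E) if ε ∈ FIRST(RHS), i.e. RHS ⇒* ε)
FIRST(X) = { ')', 'f' }
FIRST(X x) = { ')', 'f' }
ε ∉ FIRST(X x), so FOLLOW(E) is not added.
PREDICT(E → X x) = { ')', 'f' }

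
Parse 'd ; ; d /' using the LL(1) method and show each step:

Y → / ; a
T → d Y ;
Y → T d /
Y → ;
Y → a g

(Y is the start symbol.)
LL(1) parsing maintains a stack (initially the start symbol over $) and the input. At each step: if the stack top is a terminal, match it against the current input token; if it is a non-terminal N, replace it with the RHS of M[N, lookahead] (the unique production whose predict set contains the lookahead).

Stack is shown with the top on the left.

Stack        Input        Action
--------------------------------
Y $          d ; ; d / $  output Y → T d /
T d / $      d ; ; d / $  output T → d Y ;
d Y ; d / $  d ; ; d / $  match 'd'
Y ; d / $    ; ; d / $    output Y → ;
; ; d / $    ; ; d / $    match ';'
; d / $      ; d / $      match ';'
d / $        d / $        match 'd'
/ $          / $          match '/'
$            $            accept

The string is accepted.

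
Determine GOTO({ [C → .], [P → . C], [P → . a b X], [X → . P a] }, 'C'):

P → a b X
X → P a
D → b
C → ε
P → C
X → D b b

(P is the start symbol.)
{ [P → C .] }

GOTO(I, 'C') = CLOSURE({ [A → αX.β] : [A → α.Xβ] ∈ I, X = 'C' })

Items with dot before 'C', with the dot advanced:
  [P → . C] → [P → C .]
Closure adds nothing (no advanced item has the dot before a non-terminal).

GOTO = { [P → C .] }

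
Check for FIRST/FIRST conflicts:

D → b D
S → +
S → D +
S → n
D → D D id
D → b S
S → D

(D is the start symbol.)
A FIRST/FIRST conflict occurs when two productions N → α and N → β for the same non-terminal have FIRST(α) ∩ FIRST(β) ≠ ∅ (with ε ∈ FIRST of a nullable right-hand side, so two nullable alternatives also conflict).

FIRST sets of the non-terminals at (or reachable through a nullable prefix from) the front of some alternative:
  FIRST(D) = { 'b' }

Productions for D:
  D → b D: FIRST = { 'b' }
  D → D D id: FIRST = { 'b' }
  D → b S: FIRST = { 'b' }
Productions for S:
  S → +: FIRST = { '+' }
  S → D +: FIRST = { 'b' }
  S → n: FIRST = { 'n' }
  S → D: FIRST = { 'b' }

Conflict for D: D → b D and D → D D id
  Overlap: { 'b' }
Conflict for D: D → b D and D → b S
  Overlap: { 'b' }
Conflict for D: D → D D id and D → b S
  Overlap: { 'b' }
Conflict for S: S → D + and S → D
  Overlap: { 'b' }

Answer: Yes. D → b D / D → D D id on { 'b' }; D → b D / D → b S on { 'b' }; D → D D id / D → b S on { 'b' }; S → D '+' / S → D on { 'b' }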